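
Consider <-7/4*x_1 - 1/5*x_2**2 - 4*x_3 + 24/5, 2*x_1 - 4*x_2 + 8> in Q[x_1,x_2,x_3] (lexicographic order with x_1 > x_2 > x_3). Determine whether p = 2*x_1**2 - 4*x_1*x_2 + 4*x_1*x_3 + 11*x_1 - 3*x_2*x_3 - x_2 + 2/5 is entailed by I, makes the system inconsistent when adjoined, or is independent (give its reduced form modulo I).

First compute the reduced Gröbner basis of I by Buchberger's algorithm.
f_1 = -7/4*x_1 - 1/5*x_2**2 - 4*x_3 + 24/5, LT = x_1.
f_2 = 2*x_1 - 4*x_2 + 8, LT = x_1.

S(f_1,f_2): lcm = x_1. S = 4/35*x_2**2 + 2*x_2 + 16/7*x_3 - 236/35.
  reduce S modulo (f_1, f_2):
  remainder 4/35*x_2**2 + 2*x_2 + 16/7*x_3 - 236/35 ≠ 0; add h_3 = 4/35*x_2**2 + 2*x_2 + 16/7*x_3 - 236/35 to the basis.

The other S-polynomials (S(f_1,h_3), S(f_2,h_3)) all reduce to 0 modulo the current basis, so we have a Gröbner basis.
Inter-reduce: drop elements whose leading term is divisible by another's, tail-reduce, and make monic.
Reduced Gröbner basis: {x_1 - 2*x_2 + 4, x_2**2 + 35/2*x_2 + 20*x_3 - 59}.
Label its elements g_1 = x_1 - 2*x_2 + 4, g_2 = x_2**2 + 35/2*x_2 + 20*x_3 - 59.

Reduce p = 2*x_1**2 - 4*x_1*x_2 + 4*x_1*x_3 + 11*x_1 - 3*x_2*x_3 - x_2 + 2/5 modulo G:
  leading term x_1**2: subtract (2*x_1)·g_1 from 2*x_1**2 - 4*x_1*x_2 + 4*x_1*x_3 + 11*x_1 - 3*x_2*x_3 - x_2 + 2/5 → 4*x_1*x_3 + 3*x_1 - 3*x_2*x_3 - x_2 + 2/5
  leading term x_1*x_3: subtract (4*x_3)·g_1 from 4*x_1*x_3 + 3*x_1 - 3*x_2*x_3 - x_2 + 2/5 → 3*x_1 + 5*x_2*x_3 - x_2 - 16*x_3 + 2/5
  leading term x_1: subtract (3)·g_1 from 3*x_1 + 5*x_2*x_3 - x_2 - 16*x_3 + 2/5 → 5*x_2*x_3 + 5*x_2 - 16*x_3 - 58/5
  leading term x_2*x_3: no divisor's leading term divides it; move 5*x_2*x_3 to the remainder.
  leading term x_2: no divisor's leading term divides it; move 5*x_2 to the remainder.
  leading term x_3: no divisor's leading term divides it; move -16*x_3 to the remainder.
  leading term 1: no divisor's leading term divides it; move -58/5 to the remainder.
  normal form = 5*x_2*x_3 + 5*x_2 - 16*x_3 - 58/5.
The normal form is nonzero, so p ∉ I. Since p minus its normal form lies in I, I + (p) = I + (r) where r = 5*x_2*x_3 + 5*x_2 - 16*x_3 - 58/5; decide whether this ideal is the whole ring.
Run Buchberger on G together with r (pairs among the g_i already reduce to 0 since G is a Gröbner basis):
g_1 = x_1 - 2*x_2 + 4, LT = x_1.
g_2 = x_2**2 + 35/2*x_2 + 20*x_3 - 59, LT = x_2**2.
r = 5*x_2*x_3 + 5*x_2 - 16*x_3 - 58/5, LT = x_2*x_3.

S(g_2,r): lcm = x_2**2*x_3. S = -x_2**2 + 207/10*x_2*x_3 + 58/25*x_2 + 20*x_3**2 - 59*x_3.
  reduce S modulo (g_1, g_2, r):
  remainder -22/25*x_2 + 20*x_3**2 + 681/25*x_3 - 1372/125 ≠ 0; add m_4 = -22/25*x_2 + 20*x_3**2 + 681/25*x_3 - 1372/125 to the basis.

S(r,m_4): lcm = x_2*x_3. S = x_2 + 250/11*x_3**3 + 681/22*x_3**2 - 862/55*x_3 - 58/25.
  reduce S modulo (g_1, g_2, r, m_4):
  remainder 250/11*x_3**3 + 1181/22*x_3**2 + 1681/110*x_3 - 4068/275 ≠ 0; add m_5 = 250/11*x_3**3 + 1181/22*x_3**2 + 1681/110*x_3 - 4068/275 to the basis.

The other S-polynomials (S(g_1,g_2), S(g_1,r), S(g_1,m_4), S(g_2,m_4), S(g_1,m_5), S(g_2,m_5), S(r,m_5), S(m_4,m_5)) all reduce to 0 modulo the current basis, so we have a Gröbner basis.
Inter-reduce: drop elements whose leading term is divisible by another's, tail-reduce, and make monic.
Reduced Gröbner basis: {x_1 - 500/11*x_3**2 - 681/11*x_3 + 1592/55, x_2 - 250/11*x_3**2 - 681/22*x_3 + 686/55, x_3**3 + 1181/500*x_3**2 + 1681/2500*x_3 - 2034/3125}.
The reduced Gröbner basis of I + (p) is {x_1 - 500/11*x_3**2 - 681/11*x_3 + 1592/55, x_2 - 250/11*x_3**2 - 681/22*x_3 + 686/55, x_3**3 + 1181/500*x_3**2 + 1681/2500*x_3 - 2034/3125} ≠ {1}, a proper ideal, so the enlarged system stays consistent: p is independent of I, with normal form 5*x_2*x_3 + 5*x_2 - 16*x_3 - 58/5.

Ideal membership is decidable via reduction modulo a Gröbner basis.

2*x_1**2 - 4*x_1*x_2 + 4*x_1*x_3 + 11*x_1 - 3*x_2*x_3 - x_2 + 2/5 is independent of I; its normal form modulo I is 5*x_2*x_3 + 5*x_2 - 16*x_3 - 58/5.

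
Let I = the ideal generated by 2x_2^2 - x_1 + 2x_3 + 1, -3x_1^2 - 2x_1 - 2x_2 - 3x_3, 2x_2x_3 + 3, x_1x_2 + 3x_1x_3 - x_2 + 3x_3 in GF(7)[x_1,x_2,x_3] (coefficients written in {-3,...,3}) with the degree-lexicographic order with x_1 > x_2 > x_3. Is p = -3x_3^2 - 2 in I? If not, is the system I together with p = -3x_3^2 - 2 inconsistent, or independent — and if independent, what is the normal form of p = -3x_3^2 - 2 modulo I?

First compute the reduced Gröbner basis of I by Buchberger's algorithm.
f_1 = 2x_2^2 - x_1 + 2x_3 + 1, LT = x_2^2.
f_2 = -3x_1^2 - 2x_1 - 2x_2 - 3x_3, LT = x_1^2.
f_3 = 2x_2x_3 + 3, LT = x_2x_3.
f_4 = x_1x_2 + 3x_1x_3 - x_2 + 3x_3, LT = x_1x_2.

S(f_1,f_3): lcm = x_2^2x_3. S = 3x_1x_3 + x_3^2 + 2x_2 - 3x_3.
  leading term x_1x_3: no divisor's leading term divides it; move 3x_1x_3 to the remainder.
  leading term x_3^2: no divisor's leading term divides it; move x_3^2 to the remainder.
  leading term x_2: no divisor's leading term divides it; move 2x_2 to the remainder.
  leading term x_3: no divisor's leading term divides it; move -3x_3 to the remainder.
  remainder 3x_1x_3 + x_3^2 + 2x_2 - 3x_3 ≠ 0; add h_5 = 3x_1x_3 + x_3^2 + 2x_2 - 3x_3 to the basis.

S(f_1,f_4): lcm = x_1x_2^2. S = -3x_1x_2x_3 + 3x_1^2 + x_1x_3 + x_2^2 - 3x_2x_3 - 3x_1.
  leading term x_1x_2x_3: subtract (2x_1)·f_3 from -3x_1x_2x_3 + 3x_1^2 + x_1x_3 + x_2^2 - 3x_2x_3 - 3x_1 → 3x_1^2 + x_1x_3 + x_2^2 - 3x_2x_3 - 2x_1
  leading term x_1^2: subtract (-1)·f_2 from 3x_1^2 + x_1x_3 + x_2^2 - 3x_2x_3 - 2x_1 → x_1x_3 + x_2^2 - 3x_2x_3 + 3x_1 - 2x_2 - 3x_3
  leading term x_1x_3: subtract (-2)·h_5 from x_1x_3 + x_2^2 - 3x_2x_3 + 3x_1 - 2x_2 - 3x_3 → x_2^2 - 3x_2x_3 + 2x_3^2 + 3x_1 + 2x_2 - 2x_3
  leading term x_2^2: subtract (-3)·f_1 from x_2^2 - 3x_2x_3 + 2x_3^2 + 3x_1 + 2x_2 - 2x_3 → -3x_2x_3 + 2x_3^2 + 2x_2 - 3x_3 + 3
  leading term x_2x_3: subtract (2)·f_3 from -3x_2x_3 + 2x_3^2 + 2x_2 - 3x_3 + 3 → 2x_3^2 + 2x_2 - 3x_3 - 3
  leading term x_3^2: no divisor's leading term divides it; move 2x_3^2 to the remainder.
  leading term x_2: no divisor's leading term divides it; move 2x_2 to the remainder.
  leading term x_3: no divisor's leading term divides it; move -3x_3 to the remainder.
  leading term 1: no divisor's leading term divides it; move -3 to the remainder.
  remainder 2x_3^2 + 2x_2 - 3x_3 - 3 ≠ 0; add h_6 = 2x_3^2 + 2x_2 - 3x_3 - 3 to the basis.

S(f_2,f_4): lcm = x_1^2x_2. S = -3x_1^2x_3 - 3x_1x_2 - 3x_1x_3 + 3x_2^2 + x_2x_3.
  leading term x_1^2x_3: subtract (x_3)·f_2 from -3x_1^2x_3 - 3x_1x_2 - 3x_1x_3 + 3x_2^2 + x_2x_3 → -3x_1x_2 - x_1x_3 + 3x_2^2 + 3x_2x_3 + 3x_3^2
  leading term x_1x_2: subtract (-3)·f_4 from -3x_1x_2 - x_1x_3 + 3x_2^2 + 3x_2x_3 + 3x_3^2 → x_1x_3 + 3x_2^2 + 3x_2x_3 + 3x_3^2 - 3x_2 + 2x_3
  leading term x_1x_3: subtract (-2)·h_5 from x_1x_3 + 3x_2^2 + 3x_2x_3 + 3x_3^2 - 3x_2 + 2x_3 → 3x_2^2 + 3x_2x_3 - 2x_3^2 + x_2 + 3x_3
  leading term x_2^2: subtract (-2)·f_1 from 3x_2^2 + 3x_2x_3 - 2x_3^2 + x_2 + 3x_3 → 3x_2x_3 - 2x_3^2 - 2x_1 + x_2 + 2
  leading term x_2x_3: subtract (-2)·f_3 from 3x_2x_3 - 2x_3^2 - 2x_1 + x_2 + 2 → -2x_3^2 - 2x_1 + x_2 + 1
  leading term x_3^2: subtract (-1)·h_6 from -2x_3^2 - 2x_1 + x_2 + 1 → -2x_1 + 3x_2 - 3x_3 - 2
  leading term x_1: no divisor's leading term divides it; move -2x_1 to the remainder.
  leading term x_2: no divisor's leading term divides it; move 3x_2 to the remainder.
  leading term x_3: no divisor's leading term divides it; move -3x_3 to the remainder.
  leading term 1: no divisor's leading term divides it; move -2 to the remainder.
  remainder -2x_1 + 3x_2 - 3x_3 - 2 ≠ 0; add h_7 = -2x_1 + 3x_2 - 3x_3 - 2 to the basis.

S(f_3,f_4): lcm = x_1x_2x_3. S = -3x_1x_3^2 + x_2x_3 - 3x_3^2 - 2x_1.
  leading term x_1x_3^2: subtract (-x_3)·h_5 from -3x_1x_3^2 + x_2x_3 - 3x_3^2 - 2x_1 → x_3^3 + 3x_2x_3 + x_3^2 - 2x_1
  leading term x_3^3: subtract (-3x_3)·h_6 from x_3^3 + 3x_2x_3 + x_3^2 - 2x_1 → 2x_2x_3 - x_3^2 - 2x_1 - 2x_3
  leading term x_2x_3: subtract (1)·f_3 from 2x_2x_3 - x_3^2 - 2x_1 - 2x_3 → -x_3^2 - 2x_1 - 2x_3 - 3
  leading term x_3^2: subtract (3)·h_6 from -x_3^2 - 2x_1 - 2x_3 - 3 → -2x_1 + x_2 - 1
  leading term x_1: subtract (1)·h_7 from -2x_1 + x_2 - 1 → -2x_2 + 3x_3 + 1
  leading term x_2: no divisor's leading term divides it; move -2x_2 to the remainder.
  leading term x_3: no divisor's leading term divides it; move 3x_3 to the remainder.
  leading term 1: no divisor's leading term divides it; move 1 to the remainder.
  remainder -2x_2 + 3x_3 + 1 ≠ 0; add h_8 = -2x_2 + 3x_3 + 1 to the basis.

S(h_5,h_6): lcm = x_1x_3^2. S = -2x_3^3 - x_1x_2 - 2x_1x_3 + 3x_2x_3 - x_3^2 - 2x_1.
  leading term x_3^3: subtract (-x_3)·h_6 from -2x_3^3 - x_1x_2 - 2x_1x_3 + 3x_2x_3 - x_3^2 - 2x_1 → -x_1x_2 - 2x_1x_3 - 2x_2x_3 + 3x_3^2 - 2x_1 - 3x_3
  leading term x_1x_2: subtract (-1)·f_4 from -x_1x_2 - 2x_1x_3 - 2x_2x_3 + 3x_3^2 - 2x_1 - 3x_3 → x_1x_3 - 2x_2x_3 + 3x_3^2 - 2x_1 - x_2
  leading term x_1x_3: subtract (-2)·h_5 from x_1x_3 - 2x_2x_3 + 3x_3^2 - 2x_1 - x_2 → -2x_2x_3 - 2x_3^2 - 2x_1 + 3x_2 + x_3
  leading term x_2x_3: subtract (-1)·f_3 from -2x_2x_3 - 2x_3^2 - 2x_1 + 3x_2 + x_3 → -2x_3^2 - 2x_1 + 3x_2 + x_3 + 3
  leading term x_3^2: subtract (-1)·h_6 from -2x_3^2 - 2x_1 + 3x_2 + x_3 + 3 → -2x_1 - 2x_2 - 2x_3
  leading term x_1: subtract (1)·h_7 from -2x_1 - 2x_2 - 2x_3 → 2x_2 + x_3 + 2
  leading term x_2: subtract (-1)·h_8 from 2x_2 + x_3 + 2 → -3x_3 + 3
  leading term x_3: no divisor's leading term divides it; move -3x_3 to the remainder.
  leading term 1: no divisor's leading term divides it; move 3 to the remainder.
  remainder -3x_3 + 3 ≠ 0; add h_9 = -3x_3 + 3 to the basis.

The other S-polynomials (S(f_1,f_2), S(f_2,f_3), S(f_1,h_5), S(f_2,h_5), S(f_3,h_5), S(f_4,h_5), S(f_1,h_6), S(f_2,h_6), S(f_3,h_6), S(f_4,h_6), S(f_1,h_7), S(f_2,h_7), S(f_3,h_7), S(f_4,h_7), S(h_5,h_7), S(h_6,h_7), S(f_1,h_8), S(f_2,h_8), S(f_3,h_8), S(f_4,h_8), S(h_5,h_8), S(h_6,h_8), S(h_7,h_8), S(f_1,h_9), S(f_2,h_9), S(f_3,h_9), S(f_4,h_9), S(h_5,h_9), S(h_6,h_9), S(h_7,h_9), S(h_8,h_9)) all reduce to 0 modulo the current basis, so we have a Gröbner basis.
Inter-reduce: drop elements whose leading term is divisible by another's, tail-reduce, and make monic.
Reduced Gröbner basis: {x_1 + 3, x_2 - 2, x_3 - 1}.
Label its elements g_1 = x_1 + 3, g_2 = x_2 - 2, g_3 = x_3 - 1.

Reduce p = -3x_3^2 - 2 modulo G:
  leading term x_3^2: subtract (-3x_3)·g_3 from -3x_3^2 - 2 → -3x_3 - 2
  leading term x_3: subtract (-3)·g_3 from -3x_3 - 2 → 2
  leading term 1: no divisor's leading term divides it; move 2 to the remainder.
  normal form = 2.
The normal form is nonzero, so p ∉ I. Since p minus its normal form lies in I, I + (p) = I + (r) where r = 2; decide whether this ideal is the whole ring.
Here r = 2 is a nonzero constant, hence a unit: 1 ∈ I + (p), the Gröbner basis of I + (p) is {1}, and the enlarged system has no common solution — adjoining p is inconsistent.

The remainder on division by a Gröbner basis is unique — it is the normal form.

Adjoining -3x_3^2 - 2 makes the ideal the whole ring: the system is inconsistent.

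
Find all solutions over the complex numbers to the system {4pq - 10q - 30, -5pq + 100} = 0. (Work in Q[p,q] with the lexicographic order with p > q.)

{(4, 5)}

Compute a lex Gröbner basis by Buchberger's algorithm.
f_1 = 4pq - 10q - 30, LT = pq.
f_2 = -5pq + 100, LT = pq.

S(f_1,f_2): lcm = pq. S = -5/2q + 25/2.
  reduce S modulo (f_1, f_2):
  remainder -5/2q + 25/2 ≠ 0; add h_3 = -5/2q + 25/2 to the basis.

S(f_1,h_3): lcm = pq. S = 5p - 5/2q - 15/2.
  reduce S modulo (f_1, f_2, h_3):
  remainder 5p - 20 ≠ 0; add h_4 = 5p - 20 to the basis.

The other S-polynomials (S(f_2,h_3), S(f_1,h_4), S(f_2,h_4), S(h_3,h_4)) all reduce to 0 modulo the current basis, so we have a Gröbner basis.
Inter-reduce: drop elements whose leading term is divisible by another's, tail-reduce, and make monic.
Reduced Gröbner basis: {p - 4, q - 5}.

A lex Gröbner basis eliminates variables successively. Here q - 5 depends only on q, with roots {5}; lifting each root through the earlier basis elements recovers the full solutions.
  q = 5: the earlier basis element becomes p - 4 = 0, giving p = 4 — point (4, 5).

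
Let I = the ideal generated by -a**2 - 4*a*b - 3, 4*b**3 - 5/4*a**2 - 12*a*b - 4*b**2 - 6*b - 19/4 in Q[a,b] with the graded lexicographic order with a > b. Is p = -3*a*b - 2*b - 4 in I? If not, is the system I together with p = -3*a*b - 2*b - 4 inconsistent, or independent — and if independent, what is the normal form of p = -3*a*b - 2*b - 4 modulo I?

Adjoining -3*a*b - 2*b - 4 makes the ideal the whole ring: the system is inconsistent.

First compute the reduced Gröbner basis of I by Buchberger's algorithm.
f_1 = -a**2 - 4*a*b - 3, LT = a**2.
f_2 = 4*b**3 - 5/4*a**2 - 12*a*b - 4*b**2 - 6*b - 19/4, LT = b**3.

The S-polynomials (S(f_1,f_2)) all reduce to 0 modulo the current basis, so we have a Gröbner basis.
Inter-reduce: drop elements whose leading term is divisible by another's, tail-reduce, and make monic.
Reduced Gröbner basis: {b**3 - 7/4*a*b - b**2 - 3/2*b - 1/4, a**2 + 4*a*b + 3}.
Label its elements g_1 = b**3 - 7/4*a*b - b**2 - 3/2*b - 1/4, g_2 = a**2 + 4*a*b + 3.

Reduce p = -3*a*b - 2*b - 4 modulo G:
  leading term a*b: no divisor's leading term divides it; move -3*a*b to the remainder.
  leading term b: no divisor's leading term divides it; move -2*b to the remainder.
  leading term 1: no divisor's leading term divides it; move -4 to the remainder.
  normal form = -3*a*b - 2*b - 4.
The normal form is nonzero, so p ∉ I. Since p minus its normal form lies in I, I + (p) = I + (r) where r = -3*a*b - 2*b - 4; decide whether this ideal is the whole ring.
Run Buchberger on G together with r (pairs among the g_i already reduce to 0 since G is a Gröbner basis):
g_1 = b**3 - 7/4*a*b - b**2 - 3/2*b - 1/4, LT = b**3.
g_2 = a**2 + 4*a*b + 3, LT = a**2.
r = -3*a*b - 2*b - 4, LT = a*b.

S(g_1,r): lcm = a*b**3. S = -7/4*a**2*b - a*b**2 - 2/3*b**3 - 3/2*a*b - 4/3*b**2 - 1/4*a.
  leading term a**2*b: subtract (-7/4*b)·g_2 from -7/4*a**2*b - a*b**2 - 2/3*b**3 - 3/2*a*b - 4/3*b**2 - 1/4*a → 6*a*b**2 - 2/3*b**3 - 3/2*a*b - 4/3*b**2 - 1/4*a + 21/4*b
  leading term a*b**2: subtract (-2*b)·r from 6*a*b**2 - 2/3*b**3 - 3/2*a*b - 4/3*b**2 - 1/4*a + 21/4*b → -2/3*b**3 - 3/2*a*b - 16/3*b**2 - 1/4*a - 11/4*b
  leading term b**3: subtract (-2/3)·g_1 from -2/3*b**3 - 3/2*a*b - 16/3*b**2 - 1/4*a - 11/4*b → -8/3*a*b - 6*b**2 - 1/4*a - 15/4*b - 1/6
  leading term a*b: subtract (8/9)·r from -8/3*a*b - 6*b**2 - 1/4*a - 15/4*b - 1/6 → -6*b**2 - 1/4*a - 71/36*b + 61/18
  leading term b**2: no divisor's leading term divides it; move -6*b**2 to the remainder.
  leading term a: no divisor's leading term divides it; move -1/4*a to the remainder.
  leading term b: no divisor's leading term divides it; move -71/36*b to the remainder.
  leading term 1: no divisor's leading term divides it; move 61/18 to the remainder.
  remainder -6*b**2 - 1/4*a - 71/36*b + 61/18 ≠ 0; add m_4 = -6*b**2 - 1/4*a - 71/36*b + 61/18 to the basis.

S(g_2,r): lcm = a**2*b. S = 4*a*b**2 - 2/3*a*b - 4/3*a + 3*b.
  leading term a*b**2: subtract (-4/3*b)·r from 4*a*b**2 - 2/3*a*b - 4/3*a + 3*b → -2/3*a*b - 8/3*b**2 - 4/3*a - 7/3*b
  leading term a*b: subtract (2/9)·r from -2/3*a*b - 8/3*b**2 - 4/3*a - 7/3*b → -8/3*b**2 - 4/3*a - 17/9*b + 8/9
  leading term b**2: subtract (4/9)·m_4 from -8/3*b**2 - 4/3*a - 17/9*b + 8/9 → -11/9*a - 82/81*b - 50/81
  leading term a: no divisor's leading term divides it; move -11/9*a to the remainder.
  leading term b: no divisor's leading term divides it; move -82/81*b to the remainder.
  leading term 1: no divisor's leading term divides it; move -50/81 to the remainder.
  remainder -11/9*a - 82/81*b - 50/81 ≠ 0; add m_5 = -11/9*a - 82/81*b - 50/81 to the basis.

S(g_1,m_4): lcm = b**3. S = -43/24*a*b - 287/216*b**2 - 101/108*b - 1/4.
  leading term a*b: subtract (43/72)·r from -43/24*a*b - 287/216*b**2 - 101/108*b - 1/4 → -287/216*b**2 + 7/27*b + 77/36
  leading term b**2: subtract (287/1296)·m_4 from -287/216*b**2 + 7/27*b + 77/36 → 287/5184*a + 32473/46656*b + 32389/23328
  leading term a: subtract (-287/6336)·m_5 from 287/5184*a + 32473/46656*b + 32389/23328 → 111223/171072*b + 7273/5346
  leading term b: no divisor's leading term divides it; move 111223/171072*b to the remainder.
  leading term 1: no divisor's leading term divides it; move 7273/5346 to the remainder.
  remainder 111223/171072*b + 7273/5346 ≠ 0; add m_6 = 111223/171072*b + 7273/5346 to the basis.

S(r,m_4): lcm = a*b**2. S = -1/24*a**2 - 71/216*a*b + 2/3*b**2 + 61/108*a + 4/3*b.
  leading term a**2: subtract (-1/24)·g_2 from -1/24*a**2 - 71/216*a*b + 2/3*b**2 + 61/108*a + 4/3*b → -35/216*a*b + 2/3*b**2 + 61/108*a + 4/3*b + 1/8
  leading term a*b: subtract (35/648)·r from -35/216*a*b + 2/3*b**2 + 61/108*a + 4/3*b + 1/8 → 2/3*b**2 + 61/108*a + 467/324*b + 221/648
  leading term b**2: subtract (-1/9)·m_4 from 2/3*b**2 + 61/108*a + 467/324*b + 221/648 → 29/54*a + 11/9*b + 155/216
  leading term a: subtract (-29/66)·m_5 from 29/54*a + 11/9*b + 155/216 → 2078/2673*b + 9545/21384
  leading term b: subtract (132992/111223)·m_6 from 2078/2673*b + 9545/21384 → -150039/127112
  leading term 1: no divisor's leading term divides it; move -150039/127112 to the remainder.
  remainder -150039/127112 ≠ 0; add m_7 = -150039/127112 to the basis.

The other S-polynomials (S(g_1,g_2), S(g_2,m_4), S(g_1,m_5), S(g_2,m_5), S(r,m_5), S(m_4,m_5), S(g_1,m_6), S(g_2,m_6), S(r,m_6), S(m_4,m_6), S(m_5,m_6), S(g_1,m_7), S(g_2,m_7), S(r,m_7), S(m_4,m_7), S(m_5,m_7), S(m_6,m_7)) all reduce to 0 modulo the current basis, so we have a Gröbner basis.
Inter-reduce: drop elements whose leading term is divisible by another's, tail-reduce, and make monic.
Reduced Gröbner basis: {1}.
The reduced Gröbner basis of I + (p) is {1}: the ideal is the whole ring, so the enlarged system has no common solution — adjoining p is inconsistent.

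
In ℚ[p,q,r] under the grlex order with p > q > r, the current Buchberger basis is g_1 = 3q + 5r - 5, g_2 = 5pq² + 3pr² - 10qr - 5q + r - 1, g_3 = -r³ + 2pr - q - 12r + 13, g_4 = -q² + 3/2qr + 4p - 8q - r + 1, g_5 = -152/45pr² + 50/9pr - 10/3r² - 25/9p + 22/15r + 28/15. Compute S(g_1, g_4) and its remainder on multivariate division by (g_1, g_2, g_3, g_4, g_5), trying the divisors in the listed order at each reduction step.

lcm(LM(g_1), LM(g_4)) = q².
S = (lcm/LT(g_1))·g_1 − (lcm/LT(g_4))·g_4 = 19/6qr + 4p - 29/3q - r + 1.
Reduce S modulo (g_1, g_2, g_3, g_4, g_5) in that order:
  leading term qr: subtract (19/18r)·g_1 from 19/6qr + 4p - 29/3q - r + 1 → -95/18r² + 4p - 29/3q + 77/18r + 1
  leading term r²: no divisor's leading term divides it; move -95/18r² to the remainder.
  leading term p: no divisor's leading term divides it; move 4p to the remainder.
  leading term q: subtract (-29/9)·g_1 from -29/3q + 77/18r + 1 → 367/18r - 136/9
  leading term r: no divisor's leading term divides it; move 367/18r to the remainder.
  leading term 1: no divisor's leading term divides it; move -136/9 to the remainder.
The remainder -95/18r² + 4p + 367/18r - 136/9 is nonzero, so it would be added as the next basis element.
An S-polynomial is built so that the two leading terms cancel; whether anything survives reduction is exactly the Gröbner-basis criterion.

S(g_1, g_4) = 19/6qr + 4p - 29/3q - r + 1; remainder on division = -95/18r² + 4p + 367/18r - 136/9.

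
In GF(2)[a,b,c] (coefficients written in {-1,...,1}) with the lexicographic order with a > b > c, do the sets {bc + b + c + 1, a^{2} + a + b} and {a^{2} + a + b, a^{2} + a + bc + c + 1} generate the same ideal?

Yes, the ideals are equal.

Equality of ideals is decidable: compute both reduced Gröbner bases (unique for the ordering) and check whether they agree.
Buchberger on the first generating set:
f_1 = bc + b + c + 1, LT = bc.
f_2 = a^{2} + a + b, LT = a^{2}.

The S-polynomials (S(f_1,f_2)) all reduce to 0 modulo the current basis, so we have a Gröbner basis.
Inter-reduce: drop elements whose leading term is divisible by another's, tail-reduce, and make monic.
Reduced Gröbner basis: {a^{2} + a + b, bc + b + c + 1}.

Buchberger on the second generating set:
h_1 = a^{2} + a + b, LT = a^{2}.
h_2 = a^{2} + a + bc + c + 1, LT = a^{2}.

S(h_1,h_2): lcm = a^{2}. S = bc + b + c + 1.
  reduce S modulo (h_1, h_2):
  remainder bc + b + c + 1 ≠ 0; add k_3 = bc + b + c + 1 to the basis.

The other S-polynomials (S(h_1,k_3), S(h_2,k_3)) all reduce to 0 modulo the current basis, so we have a Gröbner basis.
Inter-reduce: drop elements whose leading term is divisible by another's, tail-reduce, and make monic.
Reduced Gröbner basis: {a^{2} + a + b, bc + b + c + 1}.

These coincide, so the ideals are equal.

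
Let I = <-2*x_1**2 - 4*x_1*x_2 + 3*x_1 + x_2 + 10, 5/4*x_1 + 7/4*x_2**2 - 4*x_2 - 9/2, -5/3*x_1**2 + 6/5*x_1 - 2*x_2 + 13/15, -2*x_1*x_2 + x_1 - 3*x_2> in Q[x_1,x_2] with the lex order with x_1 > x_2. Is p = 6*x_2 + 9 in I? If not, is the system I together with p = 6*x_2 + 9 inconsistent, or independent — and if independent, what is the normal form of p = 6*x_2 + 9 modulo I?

Adjoining 6*x_2 + 9 makes the ideal the whole ring: the system is inconsistent.

First compute the reduced Gröbner basis of I by Buchberger's algorithm.
f_1 = -2*x_1**2 - 4*x_1*x_2 + 3*x_1 + x_2 + 10, LT = x_1**2.
f_2 = 5/4*x_1 + 7/4*x_2**2 - 4*x_2 - 9/2, LT = x_1.
f_3 = -5/3*x_1**2 + 6/5*x_1 - 2*x_2 + 13/15, LT = x_1**2.
f_4 = -2*x_1*x_2 + x_1 - 3*x_2, LT = x_1*x_2.

S(f_1,f_2): lcm = x_1**2. S = -7/5*x_1*x_2**2 + 26/5*x_1*x_2 + 21/10*x_1 - 1/2*x_2 - 5.
  reduce S modulo (f_1, f_2, f_3, f_4):
  remainder 49/25*x_2**4 - 294/25*x_2**3 + 433/50*x_2**2 + 1247/50*x_2 + 64/25 ≠ 0; add h_5 = 49/25*x_2**4 - 294/25*x_2**3 + 433/50*x_2**2 + 1247/50*x_2 + 64/25 to the basis.

S(f_1,f_3): lcm = x_1**2. S = 2*x_1*x_2 - 39/50*x_1 - 17/10*x_2 - 112/25.
  reduce S modulo (f_1, f_2, f_3, f_4, h_5):
  remainder -14/5*x_2**3 + 1873/250*x_2**2 + 751/250*x_2 - 911/125 ≠ 0; add h_6 = -14/5*x_2**3 + 1873/250*x_2**2 + 751/250*x_2 - 911/125 to the basis.

S(f_1,f_4): lcm = x_1**2*x_2. S = 1/2*x_1**2 + 2*x_1*x_2**2 - 3*x_1*x_2 - 1/2*x_2**2 - 5*x_2.
  reduce S modulo (f_1, f_2, f_3, f_4, h_5, h_6):
  remainder -3811/500*x_2**2 + 48051/3500*x_2 + 18682/875 ≠ 0; add h_7 = -3811/500*x_2**2 + 48051/3500*x_2 + 18682/875 to the basis.

S(f_2,f_4): lcm = x_1*x_2. S = 1/2*x_1 + 7/5*x_2**3 - 16/5*x_2**2 - 51/10*x_2.
  reduce S modulo (f_1, f_2, f_3, f_4, h_5, h_6, h_7):
  remainder -17343/7622*x_2 - 17343/7622 ≠ 0; add h_8 = -17343/7622*x_2 - 17343/7622 to the basis.

The other S-polynomials (S(f_2,f_3), S(f_3,f_4), S(f_1,h_5), S(f_2,h_5), S(f_3,h_5), S(f_4,h_5), S(f_1,h_6), S(f_2,h_6), S(f_3,h_6), S(f_4,h_6), S(h_5,h_6), S(f_1,h_7), S(f_2,h_7), S(f_3,h_7), S(f_4,h_7), S(h_5,h_7), S(h_6,h_7), S(f_1,h_8), S(f_2,h_8), S(f_3,h_8), S(f_4,h_8), S(h_5,h_8), S(h_6,h_8), S(h_7,h_8)) all reduce to 0 modulo the current basis, so we have a Gröbner basis.
Inter-reduce: drop elements whose leading term is divisible by another's, tail-reduce, and make monic.
Reduced Gröbner basis: {x_1 + 1, x_2 + 1}.
Label its elements g_1 = x_1 + 1, g_2 = x_2 + 1.

Reduce p = 6*x_2 + 9 modulo G:
  leading term x_2: subtract (6)·g_2 from 6*x_2 + 9 → 3
  leading term 1: no divisor's leading term divides it; move 3 to the remainder.
  normal form = 3.
The normal form is nonzero, so p ∉ I. Since p minus its normal form lies in I, I + (p) = I + (r) where r = 3; decide whether this ideal is the whole ring.
Here r = 3 is a nonzero constant, hence a unit: 1 ∈ I + (p), the Gröbner basis of I + (p) is {1}, and the enlarged system has no common solution — adjoining p is inconsistent.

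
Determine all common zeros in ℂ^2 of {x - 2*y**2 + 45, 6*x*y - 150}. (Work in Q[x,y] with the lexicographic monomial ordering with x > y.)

{(5, 5), (-25 + 5*sqrt(15), -5/2 - sqrt(15)/2), (-25 - 5*sqrt(15), -5/2 + sqrt(15)/2)}

Compute a lex Gröbner basis by Buchberger's algorithm.
f_1 = x - 2*y**2 + 45, LT = x.
f_2 = 6*x*y - 150, LT = x*y.

S(f_1,f_2): lcm = x*y. S = -2*y**3 + 45*y + 25.
  leading term y**3: no divisor's leading term divides it; move -2*y**3 to the remainder.
  leading term y: no divisor's leading term divides it; move 45*y to the remainder.
  leading term 1: no divisor's leading term divides it; move 25 to the remainder.
  remainder -2*y**3 + 45*y + 25 ≠ 0; add h_3 = -2*y**3 + 45*y + 25 to the basis.

The other S-polynomials (S(f_1,h_3), S(f_2,h_3)) all reduce to 0 modulo the current basis, so we have a Gröbner basis.
Inter-reduce: drop elements whose leading term is divisible by another's, tail-reduce, and make monic.
Reduced Gröbner basis: {x - 2*y**2 + 45, y**3 - 45/2*y - 25/2}.

Since the basis is lex-ordered, y**3 - 45/2*y - 25/2 is univariate in y. Its roots are {5, -5/2 - sqrt(15)/2, -5/2 + sqrt(15)/2}. Back-substituting each root into the other basis elements fixes the other coordinates.
  y = 5: the earlier basis element becomes x - 5 = 0, giving x = 5 — point (5, 5).
  y = -5/2 - sqrt(15)/2: the earlier basis element becomes x - 5*sqrt(15) + 25 = 0, giving x = -25 + 5*sqrt(15) — point (-25 + 5*sqrt(15), -5/2 - sqrt(15)/2).
  y = -5/2 + sqrt(15)/2: the earlier basis element becomes x + 5*sqrt(15) + 25 = 0, giving x = -25 - 5*sqrt(15) — point (-25 - 5*sqrt(15), -5/2 + sqrt(15)/2).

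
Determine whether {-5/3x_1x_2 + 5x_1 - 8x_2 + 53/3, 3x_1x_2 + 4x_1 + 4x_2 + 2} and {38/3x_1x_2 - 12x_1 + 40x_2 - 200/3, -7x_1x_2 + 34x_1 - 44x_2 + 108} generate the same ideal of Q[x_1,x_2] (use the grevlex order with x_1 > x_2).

Equality of ideals is decidable: compute both reduced Gröbner bases (unique for the ordering) and check whether they agree.
Buchberger on the first generating set:
f_1 = -5/3x_1x_2 + 5x_1 - 8x_2 + 53/3, LT = x_1x_2.
f_2 = 3x_1x_2 + 4x_1 + 4x_2 + 2, LT = x_1x_2.

S(f_1,f_2): lcm = x_1x_2. S = -13/3x_1 + 52/15x_2 - 169/15.
  reduce S modulo (f_1, f_2):
  remainder -13/3x_1 + 52/15x_2 - 169/15 ≠ 0; add g_3 = -13/3x_1 + 52/15x_2 - 169/15 to the basis.

S(f_1,g_3): lcm = x_1x_2. S = 4/5x_2^2 - 3x_1 + 11/5x_2 - 53/5.
  reduce S modulo (f_1, f_2, g_3):
  remainder 4/5x_2^2 - 1/5x_2 - 14/5 ≠ 0; add g_4 = 4/5x_2^2 - 1/5x_2 - 14/5 to the basis.

The other S-polynomials (S(f_2,g_3), S(f_1,g_4), S(f_2,g_4), S(g_3,g_4)) all reduce to 0 modulo the current basis, so we have a Gröbner basis.
Inter-reduce: drop elements whose leading term is divisible by another's, tail-reduce, and make monic.
Reduced Gröbner basis: {x_2^2 - 1/4x_2 - 7/2, x_1 - 4/5x_2 + 13/5}.

Buchberger on the second generating set:
h_1 = 38/3x_1x_2 - 12x_1 + 40x_2 - 200/3, LT = x_1x_2.
h_2 = -7x_1x_2 + 34x_1 - 44x_2 + 108, LT = x_1x_2.

S(h_1,h_2): lcm = x_1x_2. S = 520/133x_1 - 416/133x_2 + 1352/133.
  reduce S modulo (h_1, h_2):
  remainder 520/133x_1 - 416/133x_2 + 1352/133 ≠ 0; add k_3 = 520/133x_1 - 416/133x_2 + 1352/133 to the basis.

S(h_1,k_3): lcm = x_1x_2. S = 4/5x_2^2 - 18/19x_1 + 53/95x_2 - 100/19.
  reduce S modulo (h_1, h_2, k_3):
  remainder 4/5x_2^2 - 1/5x_2 - 14/5 ≠ 0; add k_4 = 4/5x_2^2 - 1/5x_2 - 14/5 to the basis.

The other S-polynomials (S(h_2,k_3), S(h_1,k_4), S(h_2,k_4), S(k_3,k_4)) all reduce to 0 modulo the current basis, so we have a Gröbner basis.
Inter-reduce: drop elements whose leading term is divisible by another's, tail-reduce, and make monic.
Reduced Gröbner basis: {x_2^2 - 1/4x_2 - 7/2, x_1 - 4/5x_2 + 13/5}.

Same reduced basis, so the two generating sets span the same ideal.

Yes, the ideals are equal.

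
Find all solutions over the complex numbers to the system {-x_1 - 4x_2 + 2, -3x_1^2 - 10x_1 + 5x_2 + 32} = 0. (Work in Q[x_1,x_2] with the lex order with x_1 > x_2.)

{(2, 0), (-23/4, 31/16)}

Compute a lex Gröbner basis by Buchberger's algorithm.
f_1 = -x_1 - 4x_2 + 2, LT = x_1.
f_2 = -3x_1^2 - 10x_1 + 5x_2 + 32, LT = x_1^2.

S(f_1,f_2): lcm = x_1^2. S = 4x_1x_2 - 16/3x_1 + 5/3x_2 + 32/3.
  reduce S modulo (f_1, f_2):
  remainder -16x_2^2 + 31x_2 ≠ 0; add h_3 = -16x_2^2 + 31x_2 to the basis.

The other S-polynomials (S(f_1,h_3), S(f_2,h_3)) all reduce to 0 modulo the current basis, so we have a Gröbner basis.
Inter-reduce: drop elements whose leading term is divisible by another's, tail-reduce, and make monic.
Reduced Gröbner basis: {x_1 + 4x_2 - 2, x_2^2 - 31/16x_2}.

The lex basis is triangular: the last element involves only x_2. Solving x_2^2 - 31/16x_2 = 0 gives x_2 ∈ {0, 31/16}; substituting each value into the earlier elements determines the remaining variables.
  x_2 = 0: the earlier basis element becomes x_1 - 2 = 0, giving x_1 = 2 — point (2, 0).
  x_2 = 31/16: the earlier basis element becomes x_1 + 23/4 = 0, giving x_1 = -23/4 — point (-23/4, 31/16).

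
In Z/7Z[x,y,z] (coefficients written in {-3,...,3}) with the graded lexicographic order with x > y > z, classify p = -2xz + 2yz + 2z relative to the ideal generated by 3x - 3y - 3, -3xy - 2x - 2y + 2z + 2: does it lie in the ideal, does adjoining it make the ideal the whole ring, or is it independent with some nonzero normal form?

First compute the reduced Gröbner basis of I by Buchberger's algorithm.
f_1 = 3x - 3y - 3, LT = x.
f_2 = -3xy - 2x - 2y + 2z + 2, LT = xy.

S(f_1,f_2): lcm = xy. S = -y^2 - 3x + 3y + 3z + 3.
  leading term y^2: no divisor's leading term divides it; move -y^2 to the remainder.
  leading term x: subtract (-1)·f_1 from -3x + 3y + 3z + 3 → 3z
  leading term z: no divisor's leading term divides it; move 3z to the remainder.
  remainder -y^2 + 3z ≠ 0; add h_3 = -y^2 + 3z to the basis.

The other S-polynomials (S(f_1,h_3), S(f_2,h_3)) all reduce to 0 modulo the current basis, so we have a Gröbner basis.
Inter-reduce: drop elements whose leading term is divisible by another's, tail-reduce, and make monic.
Reduced Gröbner basis: {y^2 - 3z, x - y - 1}.
Label its elements g_1 = y^2 - 3z, g_2 = x - y - 1.

Reduce p = -2xz + 2yz + 2z modulo G:
  leading term xz: subtract (-2z)·g_2 from -2xz + 2yz + 2z → 0
  normal form = 0.
Since the normal form is 0, p ∈ I.

-2xz + 2yz + 2z lies in I (it reduces to 0).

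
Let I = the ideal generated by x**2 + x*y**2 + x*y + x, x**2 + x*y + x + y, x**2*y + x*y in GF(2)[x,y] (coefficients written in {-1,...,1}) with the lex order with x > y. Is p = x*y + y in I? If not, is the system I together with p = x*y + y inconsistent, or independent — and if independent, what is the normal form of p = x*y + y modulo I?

First compute the reduced Gröbner basis of I by Buchberger's algorithm.
f_1 = x**2 + x*y**2 + x*y + x, LT = x**2.
f_2 = x**2 + x*y + x + y, LT = x**2.
f_3 = x**2*y + x*y, LT = x**2*y.

S(f_1,f_2): lcm = x**2. S = x*y**2 + y.
  leading term x*y**2: no divisor's leading term divides it; move x*y**2 to the remainder.
  leading term y: no divisor's leading term divides it; move y to the remainder.
  remainder x*y**2 + y ≠ 0; add h_4 = x*y**2 + y to the basis.

S(f_1,f_3): lcm = x**2*y. S = x*y**3 + x*y**2.
  leading term x*y**3: subtract (y)·h_4 from x*y**3 + x*y**2 → x*y**2 + y**2
  leading term x*y**2: subtract (1)·h_4 from x*y**2 + y**2 → y**2 + y
  leading term y**2: no divisor's leading term divides it; move y**2 to the remainder.
  leading term y: no divisor's leading term divides it; move y to the remainder.
  remainder y**2 + y ≠ 0; add h_5 = y**2 + y to the basis.

S(f_1,h_4): lcm = x**2*y**2. S = x*y**4 + x*y**3 + x*y**2 + x*y.
  leading term x*y**4: subtract (y**2)·h_4 from x*y**4 + x*y**3 + x*y**2 + x*y → x*y**3 + x*y**2 + x*y + y**3
  leading term x*y**3: subtract (y)·h_4 from x*y**3 + x*y**2 + x*y + y**3 → x*y**2 + x*y + y**3 + y**2
  leading term x*y**2: subtract (1)·h_4 from x*y**2 + x*y + y**3 + y**2 → x*y + y**3 + y**2 + y
  leading term x*y: no divisor's leading term divides it; move x*y to the remainder.
  leading term y**3: subtract (y)·h_5 from y**3 + y**2 + y → y
  leading term y: no divisor's leading term divides it; move y to the remainder.
  remainder x*y + y ≠ 0; add h_6 = x*y + y to the basis.

The other S-polynomials (S(f_2,f_3), S(f_2,h_4), S(f_3,h_4), S(f_1,h_5), S(f_2,h_5), S(f_3,h_5), S(h_4,h_5), S(f_1,h_6), S(f_2,h_6), S(f_3,h_6), S(h_4,h_6), S(h_5,h_6)) all reduce to 0 modulo the current basis, so we have a Gröbner basis.
Inter-reduce: drop elements whose leading term is divisible by another's, tail-reduce, and make monic.
Reduced Gröbner basis: {x**2 + x, x*y + y, y**2 + y}.
Label its elements g_1 = x**2 + x, g_2 = x*y + y, g_3 = y**2 + y.

Reduce p = x*y + y modulo G:
  leading term x*y: subtract (1)·g_2 from x*y + y → 0
  normal form = 0.
Since the normal form is 0, p ∈ I.

Ideal membership is decidable via reduction modulo a Gröbner basis.

x*y + y lies in I (it reduces to 0).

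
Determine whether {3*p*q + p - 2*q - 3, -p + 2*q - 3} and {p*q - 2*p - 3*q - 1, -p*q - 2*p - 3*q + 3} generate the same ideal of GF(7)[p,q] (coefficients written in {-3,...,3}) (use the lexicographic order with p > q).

Two ideals are equal iff their reduced Gröbner bases coincide (the reduced basis is unique for a fixed ordering).
Buchberger on the first generating set:
f_1 = 3*p*q + p - 2*q - 3, LT = p*q.
f_2 = -p + 2*q - 3, LT = p.

S(f_1,f_2): lcm = p*q. S = -2*p + 2*q**2 + q - 1.
  leading term p: subtract (2)·f_2 from -2*p + 2*q**2 + q - 1 → 2*q**2 - 3*q - 2
  leading term q**2: no divisor's leading term divides it; move 2*q**2 to the remainder.
  leading term q: no divisor's leading term divides it; move -3*q to the remainder.
  leading term 1: no divisor's leading term divides it; move -2 to the remainder.
  remainder 2*q**2 - 3*q - 2 ≠ 0; add g_3 = 2*q**2 - 3*q - 2 to the basis.

The other S-polynomials (S(f_1,g_3), S(f_2,g_3)) all reduce to 0 modulo the current basis, so we have a Gröbner basis.
Inter-reduce: drop elements whose leading term is divisible by another's, tail-reduce, and make monic.
Reduced Gröbner basis: {p - 2*q + 3, q**2 + 2*q - 1}.

Buchberger on the second generating set:
h_1 = p*q - 2*p - 3*q - 1, LT = p*q.
h_2 = -p*q - 2*p - 3*q + 3, LT = p*q.

S(h_1,h_2): lcm = p*q. S = 3*p + q + 2.
  leading term p: no divisor's leading term divides it; move 3*p to the remainder.
  leading term q: no divisor's leading term divides it; move q to the remainder.
  leading term 1: no divisor's leading term divides it; move 2 to the remainder.
  remainder 3*p + q + 2 ≠ 0; add k_3 = 3*p + q + 2 to the basis.

S(h_1,k_3): lcm = p*q. S = -2*p + 2*q**2 + q - 1.
  leading term p: subtract (-3)·k_3 from -2*p + 2*q**2 + q - 1 → 2*q**2 - 3*q - 2
  leading term q**2: no divisor's leading term divides it; move 2*q**2 to the remainder.
  leading term q: no divisor's leading term divides it; move -3*q to the remainder.
  leading term 1: no divisor's leading term divides it; move -2 to the remainder.
  remainder 2*q**2 - 3*q - 2 ≠ 0; add k_4 = 2*q**2 - 3*q - 2 to the basis.

The other S-polynomials (S(h_2,k_3), S(h_1,k_4), S(h_2,k_4), S(k_3,k_4)) all reduce to 0 modulo the current basis, so we have a Gröbner basis.
Inter-reduce: drop elements whose leading term is divisible by another's, tail-reduce, and make monic.
Reduced Gröbner basis: {p - 2*q + 3, q**2 + 2*q - 1}.

Same reduced basis, so the two generating sets span the same ideal.

Yes, the ideals are equal.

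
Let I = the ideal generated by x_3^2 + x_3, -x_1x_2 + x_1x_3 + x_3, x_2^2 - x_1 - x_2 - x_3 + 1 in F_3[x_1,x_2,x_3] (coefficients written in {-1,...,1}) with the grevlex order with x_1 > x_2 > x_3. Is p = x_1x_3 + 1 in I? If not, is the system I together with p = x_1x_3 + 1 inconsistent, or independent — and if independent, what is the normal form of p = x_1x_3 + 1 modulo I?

Adjoining x_1x_3 + 1 makes the ideal the whole ring: the system is inconsistent.

First compute the reduced Gröbner basis of I by Buchberger's algorithm.
f_1 = x_3^2 + x_3, LT = x_3^2.
f_2 = -x_1x_2 + x_1x_3 + x_3, LT = x_1x_2.
f_3 = x_2^2 - x_1 - x_2 - x_3 + 1, LT = x_2^2.

S(f_2,f_3): lcm = x_1x_2^2. S = -x_1x_2x_3 + x_1^2 + x_1x_2 + x_1x_3 - x_2x_3 - x_1.
  leading term x_1x_2x_3: subtract (x_3)·f_2 from -x_1x_2x_3 + x_1^2 + x_1x_2 + x_1x_3 - x_2x_3 - x_1 → -x_1x_3^2 + x_1^2 + x_1x_2 + x_1x_3 - x_2x_3 - x_3^2 - x_1
  leading term x_1x_3^2: subtract (-x_1)·f_1 from -x_1x_3^2 + x_1^2 + x_1x_2 + x_1x_3 - x_2x_3 - x_3^2 - x_1 → x_1^2 + x_1x_2 - x_1x_3 - x_2x_3 - x_3^2 - x_1
  leading term x_1^2: no divisor's leading term divides it; move x_1^2 to the remainder.
  leading term x_1x_2: subtract (-1)·f_2 from x_1x_2 - x_1x_3 - x_2x_3 - x_3^2 - x_1 → -x_2x_3 - x_3^2 - x_1 + x_3
  leading term x_2x_3: no divisor's leading term divides it; move -x_2x_3 to the remainder.
  leading term x_3^2: subtract (-1)·f_1 from -x_3^2 - x_1 + x_3 → -x_1 - x_3
  leading term x_1: no divisor's leading term divides it; move -x_1 to the remainder.
  leading term x_3: no divisor's leading term divides it; move -x_3 to the remainder.
  remainder x_1^2 - x_2x_3 - x_1 - x_3 ≠ 0; add h_4 = x_1^2 - x_2x_3 - x_1 - x_3 to the basis.

The other S-polynomials (S(f_1,f_2), S(f_1,f_3), S(f_1,h_4), S(f_2,h_4), S(f_3,h_4)) all reduce to 0 modulo the current basis, so we have a Gröbner basis.
Inter-reduce: drop elements whose leading term is divisible by another's, tail-reduce, and make monic.
Reduced Gröbner basis: {x_1^2 - x_2x_3 - x_1 - x_3, x_1x_2 - x_1x_3 - x_3, x_2^2 - x_1 - x_2 - x_3 + 1, x_3^2 + x_3}.
Label its elements g_1 = x_1^2 - x_2x_3 - x_1 - x_3, g_2 = x_1x_2 - x_1x_3 - x_3, g_3 = x_2^2 - x_1 - x_2 - x_3 + 1, g_4 = x_3^2 + x_3.

Reduce p = x_1x_3 + 1 modulo G:
  leading term x_1x_3: no divisor's leading term divides it; move x_1x_3 to the remainder.
  leading term 1: no divisor's leading term divides it; move 1 to the remainder.
  normal form = x_1x_3 + 1.
The normal form is nonzero, so p ∉ I. Since p minus its normal form lies in I, I + (p) = I + (r) where r = x_1x_3 + 1; decide whether this ideal is the whole ring.
Run Buchberger on G together with r (pairs among the g_i already reduce to 0 since G is a Gröbner basis):
g_1 = x_1^2 - x_2x_3 - x_1 - x_3, LT = x_1^2.
g_2 = x_1x_2 - x_1x_3 - x_3, LT = x_1x_2.
g_3 = x_2^2 - x_1 - x_2 - x_3 + 1, LT = x_2^2.
g_4 = x_3^2 + x_3, LT = x_3^2.
r = x_1x_3 + 1, LT = x_1x_3.

S(g_1,r): lcm = x_1^2x_3. S = -x_2x_3^2 - x_1x_3 - x_3^2 - x_1.
  leading term x_2x_3^2: subtract (-x_2)·g_4 from -x_2x_3^2 - x_1x_3 - x_3^2 - x_1 → -x_1x_3 + x_2x_3 - x_3^2 - x_1
  leading term x_1x_3: subtract (-1)·r from -x_1x_3 + x_2x_3 - x_3^2 - x_1 → x_2x_3 - x_3^2 - x_1 + 1
  leading term x_2x_3: no divisor's leading term divides it; move x_2x_3 to the remainder.
  leading term x_3^2: subtract (-1)·g_4 from -x_3^2 - x_1 + 1 → -x_1 + x_3 + 1
  leading term x_1: no divisor's leading term divides it; move -x_1 to the remainder.
  leading term x_3: no divisor's leading term divides it; move x_3 to the remainder.
  leading term 1: no divisor's leading term divides it; move 1 to the remainder.
  remainder x_2x_3 - x_1 + x_3 + 1 ≠ 0; add m_6 = x_2x_3 - x_1 + x_3 + 1 to the basis.

S(g_2,r): lcm = x_1x_2x_3. S = -x_1x_3^2 - x_3^2 - x_2.
  leading term x_1x_3^2: subtract (-x_1)·g_4 from -x_1x_3^2 - x_3^2 - x_2 → x_1x_3 - x_3^2 - x_2
  leading term x_1x_3: subtract (1)·r from x_1x_3 - x_3^2 - x_2 → -x_3^2 - x_2 - 1
  leading term x_3^2: subtract (-1)·g_4 from -x_3^2 - x_2 - 1 → -x_2 + x_3 - 1
  leading term x_2: no divisor's leading term divides it; move -x_2 to the remainder.
  leading term x_3: no divisor's leading term divides it; move x_3 to the remainder.
  leading term 1: no divisor's leading term divides it; move -1 to the remainder.
  remainder -x_2 + x_3 - 1 ≠ 0; add m_7 = -x_2 + x_3 - 1 to the basis.

S(g_4,r): lcm = x_1x_3^2. S = x_1x_3 - x_3.
  leading term x_1x_3: subtract (1)·r from x_1x_3 - x_3 → -x_3 - 1
  leading term x_3: no divisor's leading term divides it; move -x_3 to the remainder.
  leading term 1: no divisor's leading term divides it; move -1 to the remainder.
  remainder -x_3 - 1 ≠ 0; add m_8 = -x_3 - 1 to the basis.

S(g_2,m_6): lcm = x_1x_2x_3. S = -x_1x_3^2 + x_1^2 - x_1x_3 - x_3^2 - x_1.
  leading term x_1x_3^2: subtract (-x_1)·g_4 from -x_1x_3^2 + x_1^2 - x_1x_3 - x_3^2 - x_1 → x_1^2 - x_3^2 - x_1
  leading term x_1^2: subtract (1)·g_1 from x_1^2 - x_3^2 - x_1 → x_2x_3 - x_3^2 + x_3
  leading term x_2x_3: subtract (1)·m_6 from x_2x_3 - x_3^2 + x_3 → -x_3^2 + x_1 - 1
  leading term x_3^2: subtract (-1)·g_4 from -x_3^2 + x_1 - 1 → x_1 + x_3 - 1
  leading term x_1: no divisor's leading term divides it; move x_1 to the remainder.
  leading term x_3: subtract (-1)·m_8 from x_3 - 1 → 1
  leading term 1: no divisor's leading term divides it; move 1 to the remainder.
  remainder x_1 + 1 ≠ 0; add m_9 = x_1 + 1 to the basis.

S(g_3,m_6): lcm = x_2^2x_3. S = x_1x_2 - x_1x_3 + x_2x_3 - x_3^2 - x_2 + x_3.
  leading term x_1x_2: subtract (1)·g_2 from x_1x_2 - x_1x_3 + x_2x_3 - x_3^2 - x_2 + x_3 → x_2x_3 - x_3^2 - x_2 - x_3
  leading term x_2x_3: subtract (1)·m_6 from x_2x_3 - x_3^2 - x_2 - x_3 → -x_3^2 + x_1 - x_2 + x_3 - 1
  leading term x_3^2: subtract (-1)·g_4 from -x_3^2 + x_1 - x_2 + x_3 - 1 → x_1 - x_2 - x_3 - 1
  leading term x_1: subtract (1)·m_9 from x_1 - x_2 - x_3 - 1 → -x_2 - x_3 + 1
  leading term x_2: subtract (1)·m_7 from -x_2 - x_3 + 1 → x_3 - 1
  leading term x_3: subtract (-1)·m_8 from x_3 - 1 → 1
  leading term 1: no divisor's leading term divides it; move 1 to the remainder.
  remainder 1 ≠ 0; add m_10 = 1 to the basis.

The other S-polynomials (S(g_1,g_2), S(g_1,g_3), S(g_1,g_4), S(g_2,g_3), S(g_2,g_4), S(g_3,g_4), S(g_3,r), S(g_1,m_6), S(g_4,m_6), S(r,m_6), S(g_1,m_7), S(g_2,m_7), S(g_3,m_7), S(g_4,m_7), S(r,m_7), S(m_6,m_7), S(g_1,m_8), S(g_2,m_8), S(g_3,m_8), S(g_4,m_8), S(r,m_8), S(m_6,m_8), S(m_7,m_8), S(g_1,m_9), S(g_2,m_9), S(g_3,m_9), S(g_4,m_9), S(r,m_9), S(m_6,m_9), S(m_7,m_9), S(m_8,m_9), S(g_1,m_10), S(g_2,m_10), S(g_3,m_10), S(g_4,m_10), S(r,m_10), S(m_6,m_10), S(m_7,m_10), S(m_8,m_10), S(m_9,m_10)) all reduce to 0 modulo the current basis, so we have a Gröbner basis.
Inter-reduce: drop elements whose leading term is divisible by another's, tail-reduce, and make monic.
Reduced Gröbner basis: {1}.
The reduced Gröbner basis of I + (p) is {1}: the ideal is the whole ring, so the enlarged system has no common solution — adjoining p is inconsistent.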